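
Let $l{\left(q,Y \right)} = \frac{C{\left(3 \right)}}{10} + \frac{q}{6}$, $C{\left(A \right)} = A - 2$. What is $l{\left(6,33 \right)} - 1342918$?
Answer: $- \frac{13429169}{10} \approx -1.3429 \cdot 10^{6}$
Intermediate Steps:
$C{\left(A \right)} = -2 + A$
$l{\left(q,Y \right)} = \frac{1}{10} + \frac{q}{6}$ ($l{\left(q,Y \right)} = \frac{-2 + 3}{10} + \frac{q}{6} = 1 \cdot \frac{1}{10} + q \frac{1}{6} = \frac{1}{10} + \frac{q}{6}$)
$l{\left(6,33 \right)} - 1342918 = \left(\frac{1}{10} + \frac{1}{6} \cdot 6\right) - 1342918 = \left(\frac{1}{10} + 1\right) - 1342918 = \frac{11}{10} - 1342918 = - \frac{13429169}{10}$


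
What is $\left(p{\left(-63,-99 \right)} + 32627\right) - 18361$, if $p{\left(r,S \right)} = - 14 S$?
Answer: $15652$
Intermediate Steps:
$\left(p{\left(-63,-99 \right)} + 32627\right) - 18361 = \left(\left(-14\right) \left(-99\right) + 32627\right) - 18361 = \left(1386 + 32627\right) - 18361 = 34013 - 18361 = 15652$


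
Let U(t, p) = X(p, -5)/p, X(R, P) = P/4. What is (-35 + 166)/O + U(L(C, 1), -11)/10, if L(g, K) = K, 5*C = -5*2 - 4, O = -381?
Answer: -11147/33528 ≈ -0.33247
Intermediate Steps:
X(R, P) = P/4 (X(R, P) = P*(¼) = P/4)
C = -14/5 (C = (-5*2 - 4)/5 = (-10 - 4)/5 = (⅕)*(-14) = -14/5 ≈ -2.8000)
U(t, p) = -5/(4*p) (U(t, p) = ((¼)*(-5))/p = -5/(4*p))
(-35 + 166)/O + U(L(C, 1), -11)/10 = (-35 + 166)/(-381) - 5/4/(-11)/10 = 131*(-1/381) - 5/4*(-1/11)*(⅒) = -131/381 + (5/44)*(⅒) = -131/381 + 1/88 = -11147/33528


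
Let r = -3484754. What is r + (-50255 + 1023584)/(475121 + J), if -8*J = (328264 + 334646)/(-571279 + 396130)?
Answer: -386654373985484150/110956067857 ≈ -3.4848e+6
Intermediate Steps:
J = 110485/233532 (J = -(328264 + 334646)/(8*(-571279 + 396130)) = -331455/(4*(-175149)) = -331455*(-1)/(4*175149) = -⅛*(-220970/58383) = 110485/233532 ≈ 0.47310)
r + (-50255 + 1023584)/(475121 + J) = -3484754 + (-50255 + 1023584)/(475121 + 110485/233532) = -3484754 + 973329/(110956067857/233532) = -3484754 + 973329*(233532/110956067857) = -3484754 + 227303468028/110956067857 = -386654373985484150/110956067857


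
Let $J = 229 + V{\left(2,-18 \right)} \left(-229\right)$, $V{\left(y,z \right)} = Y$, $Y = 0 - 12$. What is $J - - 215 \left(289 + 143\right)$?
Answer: $95857$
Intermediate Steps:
$Y = -12$ ($Y = 0 - 12 = -12$)
$V{\left(y,z \right)} = -12$
$J = 2977$ ($J = 229 - -2748 = 229 + 2748 = 2977$)
$J - - 215 \left(289 + 143\right) = 2977 - - 215 \left(289 + 143\right) = 2977 - \left(-215\right) 432 = 2977 - -92880 = 2977 + 92880 = 95857$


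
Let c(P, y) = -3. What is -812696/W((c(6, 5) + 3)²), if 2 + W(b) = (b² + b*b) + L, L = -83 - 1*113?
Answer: 406348/99 ≈ 4104.5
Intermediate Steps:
L = -196 (L = -83 - 113 = -196)
W(b) = -198 + 2*b² (W(b) = -2 + ((b² + b*b) - 196) = -2 + ((b² + b²) - 196) = -2 + (2*b² - 196) = -2 + (-196 + 2*b²) = -198 + 2*b²)
-812696/W((c(6, 5) + 3)²) = -812696/(-198 + 2*((-3 + 3)²)²) = -812696/(-198 + 2*(0²)²) = -812696/(-198 + 2*0²) = -812696/(-198 + 2*0) = -812696/(-198 + 0) = -812696/(-198) = -812696*(-1/198) = 406348/99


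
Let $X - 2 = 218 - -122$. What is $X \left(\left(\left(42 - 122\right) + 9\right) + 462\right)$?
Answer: $133722$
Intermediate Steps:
$X = 342$ ($X = 2 + \left(218 - -122\right) = 2 + \left(218 + 122\right) = 2 + 340 = 342$)
$X \left(\left(\left(42 - 122\right) + 9\right) + 462\right) = 342 \left(\left(\left(42 - 122\right) + 9\right) + 462\right) = 342 \left(\left(-80 + 9\right) + 462\right) = 342 \left(-71 + 462\right) = 342 \cdot 391 = 133722$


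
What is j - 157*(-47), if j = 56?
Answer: 7435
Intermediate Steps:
j - 157*(-47) = 56 - 157*(-47) = 56 + 7379 = 7435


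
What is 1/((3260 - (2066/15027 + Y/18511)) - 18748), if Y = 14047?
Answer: -278164797/4308465703931 ≈ -6.4562e-5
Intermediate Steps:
1/((3260 - (2066/15027 + Y/18511)) - 18748) = 1/((3260 - (2066/15027 + 14047/18511)) - 18748) = 1/((3260 - 1*249327995/278164797) - 18748) = 1/((3260 - 249327995/278164797) - 18748) = 1/(906567910225/278164797 - 18748) = 1/(-4308465703931/278164797) = -278164797/4308465703931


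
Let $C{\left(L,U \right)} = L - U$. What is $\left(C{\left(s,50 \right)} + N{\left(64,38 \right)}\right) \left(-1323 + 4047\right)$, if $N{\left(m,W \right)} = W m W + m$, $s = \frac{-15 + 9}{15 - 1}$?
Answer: $\frac{1762447068}{7} \approx 2.5178 \cdot 10^{8}$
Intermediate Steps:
$s = - \frac{3}{7}$ ($s = - \frac{6}{14} = \left(-6\right) \frac{1}{14} = - \frac{3}{7} \approx -0.42857$)
$N{\left(m,W \right)} = m + m W^{2}$ ($N{\left(m,W \right)} = m W^{2} + m = m + m W^{2}$)
$\left(C{\left(s,50 \right)} + N{\left(64,38 \right)}\right) \left(-1323 + 4047\right) = \left(\left(- \frac{3}{7} - 50\right) + 64 \left(1 + 38^{2}\right)\right) \left(-1323 + 4047\right) = \left(\left(- \frac{3}{7} - 50\right) + 64 \left(1 + 1444\right)\right) 2724 = \left(- \frac{353}{7} + 64 \cdot 1445\right) 2724 = \left(- \frac{353}{7} + 92480\right) 2724 = \frac{647007}{7} \cdot 2724 = \frac{1762447068}{7}$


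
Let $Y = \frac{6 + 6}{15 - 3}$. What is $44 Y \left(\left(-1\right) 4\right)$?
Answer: $-176$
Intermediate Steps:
$Y = 1$ ($Y = \frac{12}{12} = 12 \cdot \frac{1}{12} = 1$)
$44 Y \left(\left(-1\right) 4\right) = 44 \cdot 1 \left(\left(-1\right) 4\right) = 44 \left(-4\right) = -176$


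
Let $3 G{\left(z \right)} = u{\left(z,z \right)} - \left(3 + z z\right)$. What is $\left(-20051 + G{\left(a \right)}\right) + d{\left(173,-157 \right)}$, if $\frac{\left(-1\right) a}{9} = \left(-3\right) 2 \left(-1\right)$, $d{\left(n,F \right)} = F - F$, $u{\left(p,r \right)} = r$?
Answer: $-21042$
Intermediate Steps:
$d{\left(n,F \right)} = 0$
$a = -54$ ($a = - 9 \left(-3\right) 2 \left(-1\right) = - 9 \left(\left(-6\right) \left(-1\right)\right) = \left(-9\right) 6 = -54$)
$G{\left(z \right)} = -1 - \frac{z^{2}}{3} + \frac{z}{3}$ ($G{\left(z \right)} = \frac{z - \left(3 + z z\right)}{3} = \frac{z - \left(3 + z^{2}\right)}{3} = \frac{-3 + z - z^{2}}{3} = -1 - \frac{z^{2}}{3} + \frac{z}{3}$)
$\left(-20051 + G{\left(a \right)}\right) + d{\left(173,-157 \right)} = \left(-20051 - \left(19 + 972\right)\right) + 0 = \left(-20051 - 991\right) + 0 = -21042 + 0 = -21042$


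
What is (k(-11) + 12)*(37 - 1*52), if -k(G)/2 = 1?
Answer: -150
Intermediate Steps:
k(G) = -2 (k(G) = -2*1 = -2)
(k(-11) + 12)*(37 - 1*52) = (-2 + 12)*(37 - 1*52) = 10*(37 - 52) = 10*(-15) = -150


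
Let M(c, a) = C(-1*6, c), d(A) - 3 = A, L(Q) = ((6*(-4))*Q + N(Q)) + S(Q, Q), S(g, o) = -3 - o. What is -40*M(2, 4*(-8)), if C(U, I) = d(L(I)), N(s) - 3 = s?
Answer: 1800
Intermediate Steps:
N(s) = 3 + s
L(Q) = -24*Q (L(Q) = ((6*(-4))*Q + (3 + Q)) + (-3 - Q) = (-24*Q + (3 + Q)) + (-3 - Q) = (3 - 23*Q) + (-3 - Q) = -24*Q)
d(A) = 3 + A
C(U, I) = 3 - 24*I
M(c, a) = 3 - 24*c
-40*M(2, 4*(-8)) = -40*(3 - 24*2) = -40*(3 - 48) = -40*(-45) = 1800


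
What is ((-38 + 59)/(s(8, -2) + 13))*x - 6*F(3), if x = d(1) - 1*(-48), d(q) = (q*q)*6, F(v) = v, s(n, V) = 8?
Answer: 36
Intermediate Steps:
d(q) = 6*q² (d(q) = q²*6 = 6*q²)
x = 54 (x = 6*1² - 1*(-48) = 6*1 + 48 = 6 + 48 = 54)
((-38 + 59)/(s(8, -2) + 13))*x - 6*F(3) = ((-38 + 59)/(8 + 13))*54 - 6*3 = (21/21)*54 - 18 = (21*(1/21))*54 - 18 = 1*54 - 18 = 54 - 18 = 36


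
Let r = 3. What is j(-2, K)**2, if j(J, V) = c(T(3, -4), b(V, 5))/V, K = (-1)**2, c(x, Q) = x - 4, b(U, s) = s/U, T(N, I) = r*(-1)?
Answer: 49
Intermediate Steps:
T(N, I) = -3 (T(N, I) = 3*(-1) = -3)
c(x, Q) = -4 + x
K = 1
j(J, V) = -7/V (j(J, V) = (-4 - 3)/V = -7/V)
j(-2, K)**2 = (-7/1)**2 = (-7*1)**2 = (-7)**2 = 49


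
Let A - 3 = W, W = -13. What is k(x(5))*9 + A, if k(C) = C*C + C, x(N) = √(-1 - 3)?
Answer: -46 + 18*I ≈ -46.0 + 18.0*I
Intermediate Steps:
x(N) = 2*I (x(N) = √(-4) = 2*I)
k(C) = C + C² (k(C) = C² + C = C + C²)
A = -10 (A = 3 - 13 = -10)
k(x(5))*9 + A = ((2*I)*(1 + 2*I))*9 - 10 = (2*I*(1 + 2*I))*9 - 10 = 18*I*(1 + 2*I) - 10 = -10 + 18*I*(1 + 2*I)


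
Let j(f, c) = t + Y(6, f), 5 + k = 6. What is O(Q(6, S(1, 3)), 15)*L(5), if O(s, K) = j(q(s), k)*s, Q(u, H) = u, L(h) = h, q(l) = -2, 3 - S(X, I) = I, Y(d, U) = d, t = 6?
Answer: 360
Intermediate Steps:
S(X, I) = 3 - I
k = 1 (k = -5 + 6 = 1)
j(f, c) = 12 (j(f, c) = 6 + 6 = 12)
O(s, K) = 12*s
O(Q(6, S(1, 3)), 15)*L(5) = (12*6)*5 = 72*5 = 360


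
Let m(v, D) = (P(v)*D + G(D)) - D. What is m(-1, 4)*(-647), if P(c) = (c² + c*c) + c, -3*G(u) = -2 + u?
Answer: 1294/3 ≈ 431.33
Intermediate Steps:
G(u) = ⅔ - u/3 (G(u) = -(-2 + u)/3 = ⅔ - u/3)
P(c) = c + 2*c² (P(c) = (c² + c²) + c = 2*c² + c = c + 2*c²)
m(v, D) = ⅔ - 4*D/3 + D*v*(1 + 2*v) (m(v, D) = ((v*(1 + 2*v))*D + (⅔ - D/3)) - D = (D*v*(1 + 2*v) + (⅔ - D/3)) - D = (⅔ - D/3 + D*v*(1 + 2*v)) - D = ⅔ - 4*D/3 + D*v*(1 + 2*v))
m(-1, 4)*(-647) = (⅔ - 4/3*4 + 4*(-1)*(1 + 2*(-1)))*(-647) = (⅔ - 16/3 + 4*(-1)*(1 - 2))*(-647) = (⅔ - 16/3 + 4*(-1)*(-1))*(-647) = (⅔ - 16/3 + 4)*(-647) = -⅔*(-647) = 1294/3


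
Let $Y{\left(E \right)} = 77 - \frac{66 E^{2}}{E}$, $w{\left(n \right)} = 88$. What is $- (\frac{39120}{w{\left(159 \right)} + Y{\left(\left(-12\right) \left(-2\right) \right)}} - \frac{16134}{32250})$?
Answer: $\frac{1659579}{59125} \approx 28.069$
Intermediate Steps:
$Y{\left(E \right)} = 77 - 66 E$
$- (\frac{39120}{w{\left(159 \right)} + Y{\left(\left(-12\right) \left(-2\right) \right)}} - \frac{16134}{32250}) = - (\frac{39120}{88 + \left(77 - 66 \left(\left(-12\right) \left(-2\right)\right)\right)} - \frac{16134}{32250}) = - (\frac{39120}{88 + \left(77 - 1584\right)} - \frac{2689}{5375}) = - (\frac{39120}{88 - 1507} - \frac{2689}{5375}) = - (\frac{39120}{-1419} - \frac{2689}{5375}) = - (39120 \left(- \frac{1}{1419}\right) - \frac{2689}{5375}) = - (- \frac{13040}{473} - \frac{2689}{5375}) = \left(-1\right) \left(- \frac{1659579}{59125}\right) = \frac{1659579}{59125}$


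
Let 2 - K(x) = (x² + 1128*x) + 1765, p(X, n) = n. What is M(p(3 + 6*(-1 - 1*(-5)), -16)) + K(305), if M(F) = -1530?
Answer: -440358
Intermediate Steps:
K(x) = -1763 - x² - 1128*x (K(x) = 2 - ((x² + 1128*x) + 1765) = 2 - (1765 + x² + 1128*x) = 2 + (-1765 - x² - 1128*x) = -1763 - x² - 1128*x)
M(p(3 + 6*(-1 - 1*(-5)), -16)) + K(305) = -1530 + (-1763 - 1*305² - 1128*305) = -1530 + (-1763 - 1*93025 - 344040) = -1530 + (-1763 - 93025 - 344040) = -1530 - 438828 = -440358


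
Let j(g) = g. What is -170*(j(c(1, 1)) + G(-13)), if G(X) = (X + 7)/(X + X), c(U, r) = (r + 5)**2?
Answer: -80070/13 ≈ -6159.2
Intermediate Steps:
c(U, r) = (5 + r)**2
G(X) = (7 + X)/(2*X) (G(X) = (7 + X)/((2*X)) = (7 + X)*(1/(2*X)) = (7 + X)/(2*X))
-170*(j(c(1, 1)) + G(-13)) = -170*((5 + 1)**2 + (1/2)*(7 - 13)/(-13)) = -170*(6**2 + (1/2)*(-1/13)*(-6)) = -170*(36 + 3/13) = -170*471/13 = -80070/13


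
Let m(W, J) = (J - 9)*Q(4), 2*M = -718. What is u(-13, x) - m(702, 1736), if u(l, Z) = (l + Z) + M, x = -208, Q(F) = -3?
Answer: 4601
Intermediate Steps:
M = -359 (M = (½)*(-718) = -359)
m(W, J) = 27 - 3*J (m(W, J) = (J - 9)*(-3) = (-9 + J)*(-3) = 27 - 3*J)
u(l, Z) = -359 + Z + l (u(l, Z) = (l + Z) - 359 = (Z + l) - 359 = -359 + Z + l)
u(-13, x) - m(702, 1736) = (-359 - 208 - 13) - (27 - 3*1736) = -580 - (27 - 5208) = -580 - 1*(-5181) = -580 + 5181 = 4601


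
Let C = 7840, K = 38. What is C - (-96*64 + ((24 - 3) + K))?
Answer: 13925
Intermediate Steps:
C - (-96*64 + ((24 - 3) + K)) = 7840 - (-96*64 + ((24 - 3) + 38)) = 7840 - (-6144 + (21 + 38)) = 7840 - (-6144 + 59) = 7840 - 1*(-6085) = 7840 + 6085 = 13925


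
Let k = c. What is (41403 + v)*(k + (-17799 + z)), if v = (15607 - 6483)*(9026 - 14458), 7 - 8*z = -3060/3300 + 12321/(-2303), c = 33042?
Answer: -152994714026503259/202664 ≈ -7.5492e+11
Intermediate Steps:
k = 33042
z = 1681763/1013320 (z = 7/8 - (-3060/3300 + 12321/(-2303))/8 = 7/8 - (-3060*1/3300 + 12321*(-1/2303))/8 = 7/8 - (-51/55 - 12321/2303)/8 = 7/8 - 1/8*(-795108/126665) = 7/8 + 198777/253330 = 1681763/1013320 ≈ 1.6597)
v = -49561568 (v = 9124*(-5432) = -49561568)
(41403 + v)*(k + (-17799 + z)) = (41403 - 49561568)*(33042 + (-17799 + 1681763/1013320)) = -49520165*(33042 - 18034400917/1013320) = -49520165*15447718523/1013320 = -152994714026503259/202664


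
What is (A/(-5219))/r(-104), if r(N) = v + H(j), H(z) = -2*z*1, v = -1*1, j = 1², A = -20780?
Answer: -20780/15657 ≈ -1.3272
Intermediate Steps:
j = 1
v = -1
H(z) = -2*z
r(N) = -3 (r(N) = -1 - 2*1 = -1 - 2 = -3)
(A/(-5219))/r(-104) = -20780/(-5219)/(-3) = -20780*(-1/5219)*(-⅓) = (20780/5219)*(-⅓) = -20780/15657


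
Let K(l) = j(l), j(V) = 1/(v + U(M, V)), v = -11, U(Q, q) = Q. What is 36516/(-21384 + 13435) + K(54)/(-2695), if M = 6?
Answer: -492045151/107112775 ≈ -4.5937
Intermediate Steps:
j(V) = -1/5 (j(V) = 1/(-11 + 6) = 1/(-5) = -1/5)
K(l) = -1/5
36516/(-21384 + 13435) + K(54)/(-2695) = 36516/(-21384 + 13435) - 1/5/(-2695) = 36516/(-7949) - 1/5*(-1/2695) = 36516*(-1/7949) + 1/13475 = -36516/7949 + 1/13475 = -492045151/107112775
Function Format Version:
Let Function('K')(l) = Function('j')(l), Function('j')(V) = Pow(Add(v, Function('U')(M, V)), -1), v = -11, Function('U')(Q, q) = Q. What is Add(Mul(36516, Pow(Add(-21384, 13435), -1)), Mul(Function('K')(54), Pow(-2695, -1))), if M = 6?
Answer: Rational(-492045151, 107112775) ≈ -4.5937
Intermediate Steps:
Function('j')(V) = Rational(-1, 5) (Function('j')(V) = Pow(Add(-11, 6), -1) = Pow(-5, -1) = Rational(-1, 5))
Function('K')(l) = Rational(-1, 5)
Add(Mul(36516, Pow(Add(-21384, 13435), -1)), Mul(Function('K')(54), Pow(-2695, -1))) = Add(Mul(36516, Pow(Add(-21384, 13435), -1)), Mul(Rational(-1, 5), Pow(-2695, -1))) = Add(Mul(36516, Pow(-7949, -1)), Mul(Rational(-1, 5), Rational(-1, 2695))) = Add(Mul(36516, Rational(-1, 7949)), Rational(1, 13475)) = Add(Rational(-36516, 7949), Rational(1, 13475)) = Rational(-492045151, 107112775)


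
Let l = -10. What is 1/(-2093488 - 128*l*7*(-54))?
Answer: -1/2577328 ≈ -3.8800e-7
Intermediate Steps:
1/(-2093488 - 128*l*7*(-54)) = 1/(-2093488 - (-1280)*7*(-54)) = 1/(-2093488 - 128*(-70)*(-54)) = 1/(-2093488 + 8960*(-54)) = 1/(-2093488 - 483840) = 1/(-2577328) = -1/2577328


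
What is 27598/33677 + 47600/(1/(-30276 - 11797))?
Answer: -67444079212002/33677 ≈ -2.0027e+9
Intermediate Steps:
27598/33677 + 47600/(1/(-30276 - 11797)) = 27598*(1/33677) + 47600/(1/(-42073)) = 27598/33677 + 47600/(-1/42073) = 27598/33677 + 47600*(-42073) = 27598/33677 - 2002674800 = -67444079212002/33677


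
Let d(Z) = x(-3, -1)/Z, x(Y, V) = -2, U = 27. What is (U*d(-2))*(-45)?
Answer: -1215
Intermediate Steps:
d(Z) = -2/Z
(U*d(-2))*(-45) = (27*(-2/(-2)))*(-45) = (27*(-2*(-½)))*(-45) = (27*1)*(-45) = 27*(-45) = -1215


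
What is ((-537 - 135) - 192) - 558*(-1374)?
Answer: 765828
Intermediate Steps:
((-537 - 135) - 192) - 558*(-1374) = (-672 - 192) + 766692 = -864 + 766692 = 765828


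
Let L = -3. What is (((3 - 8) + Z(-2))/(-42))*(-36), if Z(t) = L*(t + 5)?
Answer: -12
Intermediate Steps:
Z(t) = -15 - 3*t (Z(t) = -3*(t + 5) = -3*(5 + t) = -15 - 3*t)
(((3 - 8) + Z(-2))/(-42))*(-36) = (((3 - 8) + (-15 - 3*(-2)))/(-42))*(-36) = ((-5 + (-15 + 6))*(-1/42))*(-36) = ((-5 - 9)*(-1/42))*(-36) = -14*(-1/42)*(-36) = (⅓)*(-36) = -12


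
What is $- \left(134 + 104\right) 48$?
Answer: $-11424$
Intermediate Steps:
$- \left(134 + 104\right) 48 = - 238 \cdot 48 = \left(-1\right) 11424 = -11424$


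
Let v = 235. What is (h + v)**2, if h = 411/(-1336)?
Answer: 98312975401/1784896 ≈ 55081.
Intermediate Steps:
h = -411/1336 (h = 411*(-1/1336) = -411/1336 ≈ -0.30763)
(h + v)**2 = (-411/1336 + 235)**2 = (313549/1336)**2 = 98312975401/1784896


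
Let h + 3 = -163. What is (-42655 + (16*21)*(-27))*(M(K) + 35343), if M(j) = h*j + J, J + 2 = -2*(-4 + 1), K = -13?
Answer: -1940021135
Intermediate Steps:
h = -166 (h = -3 - 163 = -166)
J = 4 (J = -2 - 2*(-4 + 1) = -2 - 2*(-3) = -2 + 6 = 4)
M(j) = 4 - 166*j (M(j) = -166*j + 4 = 4 - 166*j)
(-42655 + (16*21)*(-27))*(M(K) + 35343) = (-42655 + (16*21)*(-27))*((4 - 166*(-13)) + 35343) = (-42655 + 336*(-27))*((4 + 2158) + 35343) = (-42655 - 9072)*(2162 + 35343) = -51727*37505 = -1940021135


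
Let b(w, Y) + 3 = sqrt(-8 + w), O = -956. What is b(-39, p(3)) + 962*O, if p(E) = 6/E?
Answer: -919675 + I*sqrt(47) ≈ -9.1968e+5 + 6.8557*I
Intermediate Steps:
b(w, Y) = -3 + sqrt(-8 + w)
b(-39, p(3)) + 962*O = (-3 + sqrt(-8 - 39)) + 962*(-956) = (-3 + sqrt(-47)) - 919672 = (-3 + I*sqrt(47)) - 919672 = -919675 + I*sqrt(47)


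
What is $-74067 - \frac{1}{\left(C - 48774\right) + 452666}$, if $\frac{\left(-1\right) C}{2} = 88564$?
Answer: $- \frac{16795729189}{226764} \approx -74067.0$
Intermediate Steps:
$C = -177128$ ($C = \left(-2\right) 88564 = -177128$)
$-74067 - \frac{1}{\left(C - 48774\right) + 452666} = -74067 - \frac{1}{\left(-177128 - 48774\right) + 452666} = -74067 - \frac{1}{-225902 + 452666} = -74067 - \frac{1}{226764} = - \frac{16795729189}{226764}$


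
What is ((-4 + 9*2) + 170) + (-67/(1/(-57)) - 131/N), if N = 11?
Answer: 43902/11 ≈ 3991.1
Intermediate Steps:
((-4 + 9*2) + 170) + (-67/(1/(-57)) - 131/N) = ((-4 + 9*2) + 170) + (-67/(1/(-57)) - 131/11) = ((-4 + 18) + 170) + (-67/(-1/57) - 131*1/11) = (14 + 170) + (-67*(-57) - 131/11) = 184 + (3819 - 131/11) = 184 + 41878/11 = 43902/11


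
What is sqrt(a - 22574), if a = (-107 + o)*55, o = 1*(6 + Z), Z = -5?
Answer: 6*I*sqrt(789) ≈ 168.53*I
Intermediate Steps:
o = 1 (o = 1*(6 - 5) = 1*1 = 1)
a = -5830 (a = (-107 + 1)*55 = -106*55 = -5830)
sqrt(a - 22574) = sqrt(-5830 - 22574) = sqrt(-28404) = 6*I*sqrt(789)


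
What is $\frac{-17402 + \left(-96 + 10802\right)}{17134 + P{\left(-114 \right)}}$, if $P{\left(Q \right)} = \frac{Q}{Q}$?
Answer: $- \frac{6696}{17135} \approx -0.39078$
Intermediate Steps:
$P{\left(Q \right)} = 1$
$\frac{-17402 + \left(-96 + 10802\right)}{17134 + P{\left(-114 \right)}} = \frac{-17402 + \left(-96 + 10802\right)}{17134 + 1} = \frac{-17402 + 10706}{17135} = \left(-6696\right) \frac{1}{17135} = - \frac{6696}{17135}$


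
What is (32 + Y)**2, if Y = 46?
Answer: 6084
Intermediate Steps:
(32 + Y)**2 = (32 + 46)**2 = 78**2 = 6084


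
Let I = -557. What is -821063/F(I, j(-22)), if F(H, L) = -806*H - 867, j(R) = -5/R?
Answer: -821063/448075 ≈ -1.8324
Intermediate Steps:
F(H, L) = -867 - 806*H
-821063/F(I, j(-22)) = -821063/(-867 - 806*(-557)) = -821063/(-867 + 448942) = -821063/448075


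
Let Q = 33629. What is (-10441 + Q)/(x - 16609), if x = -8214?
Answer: -23188/24823 ≈ -0.93413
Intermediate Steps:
(-10441 + Q)/(x - 16609) = (-10441 + 33629)/(-8214 - 16609) = 23188/(-24823) = 23188*(-1/24823) = -23188/24823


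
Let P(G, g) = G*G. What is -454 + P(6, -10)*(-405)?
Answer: -15034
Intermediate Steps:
P(G, g) = G²
-454 + P(6, -10)*(-405) = -454 + 6²*(-405) = -454 + 36*(-405) = -454 - 14580 = -15034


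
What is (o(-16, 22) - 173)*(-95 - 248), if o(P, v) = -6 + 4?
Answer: 60025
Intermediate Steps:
o(P, v) = -2
(o(-16, 22) - 173)*(-95 - 248) = (-2 - 173)*(-95 - 248) = -175*(-343) = 60025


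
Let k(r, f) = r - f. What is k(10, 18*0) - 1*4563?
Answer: -4553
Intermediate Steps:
k(10, 18*0) - 1*4563 = (10 - 18*0) - 1*4563 = (10 - 1*0) - 4563 = (10 + 0) - 4563 = 10 - 4563 = -4553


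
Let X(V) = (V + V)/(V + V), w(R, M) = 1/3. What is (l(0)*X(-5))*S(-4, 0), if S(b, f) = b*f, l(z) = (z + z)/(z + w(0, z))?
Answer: 0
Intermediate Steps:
w(R, M) = 1/3
l(z) = 2*z/(1/3 + z) (l(z) = (z + z)/(z + 1/3) = (2*z)/(1/3 + z) = 2*z/(1/3 + z))
X(V) = 1 (X(V) = (2*V)/((2*V)) = (2*V)*(1/(2*V)) = 1)
(l(0)*X(-5))*S(-4, 0) = ((6*0/(1 + 3*0))*1)*(-4*0) = ((6*0/(1 + 0))*1)*0 = ((6*0/1)*1)*0 = ((6*0*1)*1)*0 = (0*1)*0 = 0*0 = 0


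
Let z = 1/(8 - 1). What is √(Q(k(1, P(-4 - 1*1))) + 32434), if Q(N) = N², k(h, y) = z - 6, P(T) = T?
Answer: √1590947/7 ≈ 180.19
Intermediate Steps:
z = ⅐ (z = 1/7 = ⅐ ≈ 0.14286)
k(h, y) = -41/7 (k(h, y) = ⅐ - 6 = -41/7)
√(Q(k(1, P(-4 - 1*1))) + 32434) = √((-41/7)² + 32434) = √(1681/49 + 32434) = √(1590947/49) = √1590947/7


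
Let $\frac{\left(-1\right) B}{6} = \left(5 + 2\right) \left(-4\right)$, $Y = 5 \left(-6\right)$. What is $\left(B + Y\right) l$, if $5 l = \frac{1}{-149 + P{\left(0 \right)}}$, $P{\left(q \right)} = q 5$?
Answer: $- \frac{138}{745} \approx -0.18523$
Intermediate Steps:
$P{\left(q \right)} = 5 q$
$Y = -30$
$B = 168$ ($B = - 6 \left(5 + 2\right) \left(-4\right) = - 6 \cdot 7 \left(-4\right) = \left(-6\right) \left(-28\right) = 168$)
$l = - \frac{1}{745}$ ($l = \frac{1}{5 \left(-149 + 5 \cdot 0\right)} = \frac{1}{5 \left(-149 + 0\right)} = \frac{1}{5 \left(-149\right)} = \frac{1}{5} \left(- \frac{1}{149}\right) = - \frac{1}{745} \approx -0.0013423$)
$\left(B + Y\right) l = \left(168 - 30\right) \left(- \frac{1}{745}\right) = 138 \left(- \frac{1}{745}\right) = - \frac{138}{745}$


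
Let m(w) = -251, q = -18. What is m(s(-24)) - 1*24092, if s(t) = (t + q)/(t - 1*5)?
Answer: -24343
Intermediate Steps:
s(t) = (-18 + t)/(-5 + t) (s(t) = (t - 18)/(t - 1*5) = (-18 + t)/(t - 5) = (-18 + t)/(-5 + t))
m(s(-24)) - 1*24092 = -251 - 1*24092 = -251 - 24092 = -24343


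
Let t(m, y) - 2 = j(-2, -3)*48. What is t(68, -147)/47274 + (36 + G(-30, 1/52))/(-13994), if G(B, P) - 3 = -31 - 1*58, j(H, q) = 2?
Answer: 933778/165388089 ≈ 0.0056460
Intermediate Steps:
t(m, y) = 98 (t(m, y) = 2 + 2*48 = 2 + 96 = 98)
G(B, P) = -86 (G(B, P) = 3 + (-31 - 1*58) = 3 + (-31 - 58) = 3 - 89 = -86)
t(68, -147)/47274 + (36 + G(-30, 1/52))/(-13994) = 98/47274 + (36 - 86)/(-13994) = 98*(1/47274) - 50*(-1/13994) = 49/23637 + 25/6997 = 933778/165388089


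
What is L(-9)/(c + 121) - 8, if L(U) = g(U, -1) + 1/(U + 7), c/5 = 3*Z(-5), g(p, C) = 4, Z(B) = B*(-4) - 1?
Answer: -927/116 ≈ -7.9914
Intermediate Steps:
Z(B) = -1 - 4*B (Z(B) = -4*B - 1 = -1 - 4*B)
c = 285 (c = 5*(3*(-1 - 4*(-5))) = 5*(3*(-1 + 20)) = 5*(3*19) = 5*57 = 285)
L(U) = 4 + 1/(7 + U) (L(U) = 4 + 1/(U + 7) = 4 + 1/(7 + U))
L(-9)/(c + 121) - 8 = ((29 + 4*(-9))/(7 - 9))/(285 + 121) - 8 = ((29 - 36)/(-2))/406 - 8 = (-½*(-7))/406 - 8 = (1/406)*(7/2) - 8 = 1/116 - 8 = -927/116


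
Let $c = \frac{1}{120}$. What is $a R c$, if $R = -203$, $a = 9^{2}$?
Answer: $- \frac{5481}{40} \approx -137.02$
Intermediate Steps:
$a = 81$
$c = \frac{1}{120} \approx 0.0083333$
$a R c = 81 \left(-203\right) \frac{1}{120} = \left(-16443\right) \frac{1}{120} = - \frac{5481}{40}$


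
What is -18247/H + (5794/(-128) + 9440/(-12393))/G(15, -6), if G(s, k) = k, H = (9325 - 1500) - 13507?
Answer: 49044471451/4506689664 ≈ 10.883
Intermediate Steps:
H = -5682 (H = 7825 - 13507 = -5682)
-18247/H + (5794/(-128) + 9440/(-12393))/G(15, -6) = -18247/(-5682) + (5794/(-128) + 9440/(-12393))/(-6) = -18247*(-1/5682) + (5794*(-1/128) + 9440*(-1/12393))*(-⅙) = 18247/5682 + (-2897/64 - 9440/12393)*(-⅙) = 18247/5682 - 36506681/793152*(-⅙) = 18247/5682 + 36506681/4758912 = 49044471451/4506689664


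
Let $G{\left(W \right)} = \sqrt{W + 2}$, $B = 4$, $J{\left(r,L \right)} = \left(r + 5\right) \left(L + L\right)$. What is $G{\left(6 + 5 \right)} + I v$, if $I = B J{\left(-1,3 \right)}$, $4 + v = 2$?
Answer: $-192 + \sqrt{13} \approx -188.39$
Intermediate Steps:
$J{\left(r,L \right)} = 2 L \left(5 + r\right)$ ($J{\left(r,L \right)} = \left(5 + r\right) 2 L = 2 L \left(5 + r\right)$)
$v = -2$ ($v = -4 + 2 = -2$)
$G{\left(W \right)} = \sqrt{2 + W}$
$I = 96$ ($I = 4 \cdot 2 \cdot 3 \left(5 - 1\right) = 4 \cdot 2 \cdot 3 \cdot 4 = 4 \cdot 24 = 96$)
$G{\left(6 + 5 \right)} + I v = \sqrt{2 + \left(6 + 5\right)} + 96 \left(-2\right) = \sqrt{2 + 11} - 192 = \sqrt{13} - 192 = -192 + \sqrt{13}$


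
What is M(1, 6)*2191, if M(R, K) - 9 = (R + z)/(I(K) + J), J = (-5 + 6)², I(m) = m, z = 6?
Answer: 21910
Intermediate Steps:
J = 1 (J = 1² = 1)
M(R, K) = 9 + (6 + R)/(1 + K) (M(R, K) = 9 + (R + 6)/(K + 1) = 9 + (6 + R)/(1 + K))
M(1, 6)*2191 = ((15 + 1 + 9*6)/(1 + 6))*2191 = ((15 + 1 + 54)/7)*2191 = ((⅐)*70)*2191 = 10*2191 = 21910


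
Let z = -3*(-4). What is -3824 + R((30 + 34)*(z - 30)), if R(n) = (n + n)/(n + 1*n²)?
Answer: -4401426/1151 ≈ -3824.0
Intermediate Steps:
z = 12
R(n) = 2*n/(n + n²) (R(n) = (2*n)/(n + n²) = 2*n/(n + n²))
-3824 + R((30 + 34)*(z - 30)) = -3824 + 2/(1 + (30 + 34)*(12 - 30)) = -3824 + 2/(1 + 64*(-18)) = -3824 + 2/(1 - 1152) = -3824 + 2/(-1151) = -3824 + 2*(-1/1151) = -3824 - 2/1151 = -4401426/1151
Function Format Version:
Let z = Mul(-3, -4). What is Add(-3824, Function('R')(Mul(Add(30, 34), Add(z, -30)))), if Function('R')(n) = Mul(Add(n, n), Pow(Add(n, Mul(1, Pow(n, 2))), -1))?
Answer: Rational(-4401426, 1151) ≈ -3824.0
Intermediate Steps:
z = 12
Function('R')(n) = Mul(2, n, Pow(Add(n, Pow(n, 2)), -1)) (Function('R')(n) = Mul(Mul(2, n), Pow(Add(n, Pow(n, 2)), -1)) = Mul(2, n, Pow(Add(n, Pow(n, 2)), -1)))
Add(-3824, Function('R')(Mul(Add(30, 34), Add(z, -30)))) = Add(-3824, Mul(2, Pow(Add(1, Mul(Add(30, 34), Add(12, -30))), -1))) = Add(-3824, Mul(2, Pow(Add(1, Mul(64, -18)), -1))) = Add(-3824, Mul(2, Pow(Add(1, -1152), -1))) = Add(-3824, Mul(2, Pow(-1151, -1))) = Add(-3824, Mul(2, Rational(-1, 1151))) = Add(-3824, Rational(-2, 1151)) = Rational(-4401426, 1151)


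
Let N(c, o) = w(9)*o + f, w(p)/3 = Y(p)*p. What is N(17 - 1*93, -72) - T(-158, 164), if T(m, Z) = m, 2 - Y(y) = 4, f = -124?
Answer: 3922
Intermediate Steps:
Y(y) = -2 (Y(y) = 2 - 1*4 = 2 - 4 = -2)
w(p) = -6*p (w(p) = 3*(-2*p) = -6*p)
N(c, o) = -124 - 54*o (N(c, o) = (-6*9)*o - 124 = -54*o - 124 = -124 - 54*o)
N(17 - 1*93, -72) - T(-158, 164) = (-124 - 54*(-72)) - 1*(-158) = (-124 + 3888) + 158 = 3764 + 158 = 3922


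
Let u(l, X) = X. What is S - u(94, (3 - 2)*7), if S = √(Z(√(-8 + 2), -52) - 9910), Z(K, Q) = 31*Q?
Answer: -7 + I*√11522 ≈ -7.0 + 107.34*I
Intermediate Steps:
S = I*√11522 (S = √(31*(-52) - 9910) = √(-1612 - 9910) = √(-11522) = I*√11522 ≈ 107.34*I)
S - u(94, (3 - 2)*7) = I*√11522 - (3 - 2)*7 = I*√11522 - 7 = -7 + I*√11522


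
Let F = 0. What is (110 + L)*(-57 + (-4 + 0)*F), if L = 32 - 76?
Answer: -3762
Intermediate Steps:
L = -44
(110 + L)*(-57 + (-4 + 0)*F) = (110 - 44)*(-57 + (-4 + 0)*0) = 66*(-57 - 4*0) = 66*(-57 + 0) = 66*(-57) = -3762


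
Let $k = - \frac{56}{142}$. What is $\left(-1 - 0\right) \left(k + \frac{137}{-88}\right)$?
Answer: $\frac{12191}{6248} \approx 1.9512$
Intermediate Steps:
$k = - \frac{28}{71}$ ($k = \left(-56\right) \frac{1}{142} = - \frac{28}{71} \approx -0.39437$)
$\left(-1 - 0\right) \left(k + \frac{137}{-88}\right) = \left(-1 - 0\right) \left(- \frac{28}{71} + \frac{137}{-88}\right) = \left(-1 + 0\right) \left(- \frac{28}{71} + 137 \left(- \frac{1}{88}\right)\right) = - (- \frac{28}{71} - \frac{137}{88}) = \left(-1\right) \left(- \frac{12191}{6248}\right) = \frac{12191}{6248}$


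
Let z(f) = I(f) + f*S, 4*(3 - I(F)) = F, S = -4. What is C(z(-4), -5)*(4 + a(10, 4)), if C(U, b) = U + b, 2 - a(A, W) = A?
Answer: -60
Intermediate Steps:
a(A, W) = 2 - A
I(F) = 3 - F/4
z(f) = 3 - 17*f/4 (z(f) = (3 - f/4) + f*(-4) = (3 - f/4) - 4*f = 3 - 17*f/4)
C(z(-4), -5)*(4 + a(10, 4)) = ((3 - 17/4*(-4)) - 5)*(4 + (2 - 1*10)) = ((3 + 17) - 5)*(4 + (2 - 10)) = (20 - 5)*(4 - 8) = 15*(-4) = -60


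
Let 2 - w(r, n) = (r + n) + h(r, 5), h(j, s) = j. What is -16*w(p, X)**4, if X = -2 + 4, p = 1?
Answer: -256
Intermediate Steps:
X = 2
w(r, n) = 2 - n - 2*r (w(r, n) = 2 - ((r + n) + r) = 2 - ((n + r) + r) = 2 - (n + 2*r) = 2 + (-n - 2*r) = 2 - n - 2*r)
-16*w(p, X)**4 = -16*(2 - 1*2 - 2*1)**4 = -16*(2 - 2 - 2)**4 = -16*(-2)**4 = -16*16 = -256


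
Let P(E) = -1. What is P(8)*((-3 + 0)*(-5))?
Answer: -15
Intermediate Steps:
P(8)*((-3 + 0)*(-5)) = -(-3 + 0)*(-5) = -(-3)*(-5) = -1*15 = -15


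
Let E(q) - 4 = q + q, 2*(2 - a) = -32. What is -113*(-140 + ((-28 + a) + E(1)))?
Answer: 16272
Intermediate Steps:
a = 18 (a = 2 - 1/2*(-32) = 2 + 16 = 18)
E(q) = 4 + 2*q (E(q) = 4 + (q + q) = 4 + 2*q)
-113*(-140 + ((-28 + a) + E(1))) = -113*(-140 + ((-28 + 18) + (4 + 2*1))) = -113*(-140 + (-10 + (4 + 2))) = -113*(-140 + (-10 + 6)) = -113*(-140 - 4) = -113*(-144) = 16272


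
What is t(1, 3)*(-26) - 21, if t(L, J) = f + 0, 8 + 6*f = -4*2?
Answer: 145/3 ≈ 48.333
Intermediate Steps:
f = -8/3 (f = -4/3 + (-4*2)/6 = -4/3 + (⅙)*(-8) = -4/3 - 4/3 = -8/3 ≈ -2.6667)
t(L, J) = -8/3 (t(L, J) = -8/3 + 0 = -8/3)
t(1, 3)*(-26) - 21 = -8/3*(-26) - 21 = 208/3 - 21 = 145/3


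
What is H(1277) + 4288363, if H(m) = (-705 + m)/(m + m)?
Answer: 5476239837/1277 ≈ 4.2884e+6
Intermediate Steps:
H(m) = (-705 + m)/(2*m) (H(m) = (-705 + m)/((2*m)) = (-705 + m)*(1/(2*m)) = (-705 + m)/(2*m))
H(1277) + 4288363 = (½)*(-705 + 1277)/1277 + 4288363 = (½)*(1/1277)*572 + 4288363 = 286/1277 + 4288363 = 5476239837/1277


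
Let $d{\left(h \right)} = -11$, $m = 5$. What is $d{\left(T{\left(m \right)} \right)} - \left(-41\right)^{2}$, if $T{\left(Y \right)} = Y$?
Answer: $-1692$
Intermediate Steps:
$d{\left(T{\left(m \right)} \right)} - \left(-41\right)^{2} = -11 - \left(-41\right)^{2} = -11 - 1681 = -1692$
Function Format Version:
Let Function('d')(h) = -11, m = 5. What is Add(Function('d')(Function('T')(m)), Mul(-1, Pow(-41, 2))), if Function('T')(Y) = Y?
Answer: -1692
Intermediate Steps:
Add(Function('d')(Function('T')(m)), Mul(-1, Pow(-41, 2))) = Add(-11, Mul(-1, Pow(-41, 2))) = Add(-11, Mul(-1, 1681)) = Add(-11, -1681) = -1692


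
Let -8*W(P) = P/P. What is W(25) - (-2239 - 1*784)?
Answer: 24183/8 ≈ 3022.9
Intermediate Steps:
W(P) = -⅛ (W(P) = -P/(8*P) = -⅛*1 = -⅛)
W(25) - (-2239 - 1*784) = -⅛ - (-2239 - 1*784) = -⅛ - (-2239 - 784) = -⅛ - 1*(-3023) = -⅛ + 3023 = 24183/8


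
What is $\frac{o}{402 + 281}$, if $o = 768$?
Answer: $\frac{768}{683} \approx 1.1245$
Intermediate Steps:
$\frac{o}{402 + 281} = \frac{768}{402 + 281} = \frac{768}{683}$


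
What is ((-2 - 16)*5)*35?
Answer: -3150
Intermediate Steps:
((-2 - 16)*5)*35 = -18*5*35 = -90*35 = -3150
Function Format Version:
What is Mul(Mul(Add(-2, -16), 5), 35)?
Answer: -3150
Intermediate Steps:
Mul(Mul(Add(-2, -16), 5), 35) = Mul(Mul(-18, 5), 35) = Mul(-90, 35) = -3150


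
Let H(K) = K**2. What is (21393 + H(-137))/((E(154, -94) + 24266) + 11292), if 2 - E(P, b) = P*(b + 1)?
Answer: 20081/24941 ≈ 0.80514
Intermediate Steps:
E(P, b) = 2 - P*(1 + b) (E(P, b) = 2 - P*(b + 1) = 2 - P*(1 + b))
(21393 + H(-137))/((E(154, -94) + 24266) + 11292) = (21393 + (-137)**2)/(((2 - 1*154 - 1*154*(-94)) + 24266) + 11292) = (21393 + 18769)/(((2 - 154 + 14476) + 24266) + 11292) = 40162/((14324 + 24266) + 11292) = 40162/(38590 + 11292) = 40162/49882 = 40162*(1/49882) = 20081/24941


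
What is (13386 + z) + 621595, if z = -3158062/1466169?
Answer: 930986299727/1466169 ≈ 6.3498e+5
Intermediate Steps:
z = -3158062/1466169 (z = -3158062*1/1466169 = -3158062/1466169 ≈ -2.1540)
(13386 + z) + 621595 = (13386 - 3158062/1466169) + 621595 = 19622980172/1466169 + 621595 = 930986299727/1466169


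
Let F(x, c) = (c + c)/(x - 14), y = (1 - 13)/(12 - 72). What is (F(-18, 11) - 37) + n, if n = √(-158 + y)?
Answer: -603/16 + I*√3945/5 ≈ -37.688 + 12.562*I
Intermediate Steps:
y = ⅕ (y = -12/(-60) = -12*(-1/60) = ⅕ ≈ 0.20000)
F(x, c) = 2*c/(-14 + x) (F(x, c) = (2*c)/(-14 + x) = 2*c/(-14 + x))
n = I*√3945/5 (n = √(-158 + ⅕) = √(-789/5) = I*√3945/5 ≈ 12.562*I)
(F(-18, 11) - 37) + n = (2*11/(-14 - 18) - 37) + I*√3945/5 = (2*11/(-32) - 37) + I*√3945/5 = (2*11*(-1/32) - 37) + I*√3945/5 = (-11/16 - 37) + I*√3945/5 = -603/16 + I*√3945/5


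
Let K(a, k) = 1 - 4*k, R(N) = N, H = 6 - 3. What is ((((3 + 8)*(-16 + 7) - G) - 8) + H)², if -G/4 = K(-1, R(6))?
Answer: 38416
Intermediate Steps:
H = 3
G = 92 (G = -4*(1 - 4*6) = -4*(1 - 24) = -4*(-23) = 92)
((((3 + 8)*(-16 + 7) - G) - 8) + H)² = ((((3 + 8)*(-16 + 7) - 1*92) - 8) + 3)² = (((11*(-9) - 92) - 8) + 3)² = (((-99 - 92) - 8) + 3)² = ((-191 - 8) + 3)² = (-199 + 3)² = (-196)² = 38416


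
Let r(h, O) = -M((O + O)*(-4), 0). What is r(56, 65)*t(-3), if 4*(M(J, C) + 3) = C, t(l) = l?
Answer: -9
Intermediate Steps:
M(J, C) = -3 + C/4
r(h, O) = 3 (r(h, O) = -(-3 + (¼)*0) = -(-3 + 0) = -1*(-3) = 3)
r(56, 65)*t(-3) = 3*(-3) = -9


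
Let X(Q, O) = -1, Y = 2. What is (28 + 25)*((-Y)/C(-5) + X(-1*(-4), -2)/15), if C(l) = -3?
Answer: 159/5 ≈ 31.800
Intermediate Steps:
(28 + 25)*((-Y)/C(-5) + X(-1*(-4), -2)/15) = (28 + 25)*(-1*2/(-3) - 1/15) = 53*(-2*(-1/3) - 1*1/15) = 53*(2/3 - 1/15) = 53*(3/5) = 159/5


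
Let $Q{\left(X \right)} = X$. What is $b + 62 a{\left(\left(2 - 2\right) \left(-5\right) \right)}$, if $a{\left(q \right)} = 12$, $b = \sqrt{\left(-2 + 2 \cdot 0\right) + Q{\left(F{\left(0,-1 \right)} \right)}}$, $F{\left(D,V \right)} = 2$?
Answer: $744$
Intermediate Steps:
$b = 0$ ($b = \sqrt{\left(-2 + 2 \cdot 0\right) + 2} = \sqrt{\left(-2 + 0\right) + 2} = \sqrt{-2 + 2} = \sqrt{0} = 0$)
$b + 62 a{\left(\left(2 - 2\right) \left(-5\right) \right)} = 0 + 62 \cdot 12 = 0 + 744 = 744$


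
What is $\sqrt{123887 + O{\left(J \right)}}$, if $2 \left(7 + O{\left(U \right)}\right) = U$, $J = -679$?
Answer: $\frac{\sqrt{494162}}{2} \approx 351.48$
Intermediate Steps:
$O{\left(U \right)} = -7 + \frac{U}{2}$
$\sqrt{123887 + O{\left(J \right)}} = \sqrt{123887 + \left(-7 + \frac{1}{2} \left(-679\right)\right)} = \sqrt{123887 - \frac{693}{2}} = \sqrt{\frac{247081}{2}} = \frac{\sqrt{494162}}{2}$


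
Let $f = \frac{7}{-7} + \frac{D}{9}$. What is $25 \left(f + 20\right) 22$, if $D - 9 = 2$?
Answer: $\frac{100100}{9} \approx 11122.0$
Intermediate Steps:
$D = 11$ ($D = 9 + 2 = 11$)
$f = \frac{2}{9}$ ($f = \frac{7}{-7} + \frac{11}{9} = 7 \left(- \frac{1}{7}\right) + 11 \cdot \frac{1}{9} = -1 + \frac{11}{9} = \frac{2}{9} \approx 0.22222$)
$25 \left(f + 20\right) 22 = 25 \left(\frac{2}{9} + 20\right) 22 = 25 \cdot \frac{182}{9} \cdot 22 = \frac{4550}{9} \cdot 22 = \frac{100100}{9}$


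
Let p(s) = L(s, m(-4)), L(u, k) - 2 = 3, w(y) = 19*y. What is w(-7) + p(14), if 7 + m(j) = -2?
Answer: -128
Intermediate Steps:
m(j) = -9 (m(j) = -7 - 2 = -9)
L(u, k) = 5 (L(u, k) = 2 + 3 = 5)
p(s) = 5
w(-7) + p(14) = 19*(-7) + 5 = -133 + 5 = -128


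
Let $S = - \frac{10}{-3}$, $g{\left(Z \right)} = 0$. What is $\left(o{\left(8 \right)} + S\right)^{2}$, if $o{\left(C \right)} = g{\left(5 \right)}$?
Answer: $\frac{100}{9} \approx 11.111$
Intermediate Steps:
$o{\left(C \right)} = 0$
$S = \frac{10}{3}$ ($S = \left(-10\right) \left(- \frac{1}{3}\right) = \frac{10}{3} \approx 3.3333$)
$\left(o{\left(8 \right)} + S\right)^{2} = \left(0 + \frac{10}{3}\right)^{2} = \left(\frac{10}{3}\right)^{2} = \frac{100}{9}$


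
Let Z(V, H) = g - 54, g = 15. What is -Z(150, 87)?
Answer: 39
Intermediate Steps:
Z(V, H) = -39 (Z(V, H) = 15 - 54 = -39)
-Z(150, 87) = -1*(-39) = 39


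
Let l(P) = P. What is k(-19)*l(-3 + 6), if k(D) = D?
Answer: -57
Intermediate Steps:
k(-19)*l(-3 + 6) = -19*(-3 + 6) = -19*3 = -57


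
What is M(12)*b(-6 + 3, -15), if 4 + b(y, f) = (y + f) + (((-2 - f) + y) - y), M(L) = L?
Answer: -108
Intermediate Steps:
b(y, f) = -6 + y (b(y, f) = -4 + ((y + f) + (((-2 - f) + y) - y)) = -4 + ((f + y) + ((-2 + y - f) - y)) = -4 + ((f + y) + (-2 - f)) = -4 + (-2 + y) = -6 + y)
M(12)*b(-6 + 3, -15) = 12*(-6 + (-6 + 3)) = 12*(-6 - 3) = 12*(-9) = -108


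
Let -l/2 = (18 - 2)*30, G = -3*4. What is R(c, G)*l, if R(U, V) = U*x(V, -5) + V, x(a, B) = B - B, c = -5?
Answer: 11520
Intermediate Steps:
x(a, B) = 0
G = -12
R(U, V) = V (R(U, V) = U*0 + V = 0 + V = V)
l = -960 (l = -2*(18 - 2)*30 = -32*30 = -2*480 = -960)
R(c, G)*l = -12*(-960) = 11520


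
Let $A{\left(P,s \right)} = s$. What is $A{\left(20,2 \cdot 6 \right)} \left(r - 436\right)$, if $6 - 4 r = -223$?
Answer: $-4545$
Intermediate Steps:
$r = \frac{229}{4}$ ($r = \frac{3}{2} - - \frac{223}{4} = \frac{3}{2} + \frac{223}{4} = \frac{229}{4} \approx 57.25$)
$A{\left(20,2 \cdot 6 \right)} \left(r - 436\right) = 2 \cdot 6 \left(\frac{229}{4} - 436\right) = 12 \left(- \frac{1515}{4}\right) = -4545$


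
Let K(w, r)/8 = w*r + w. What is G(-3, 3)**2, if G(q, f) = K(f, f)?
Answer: 9216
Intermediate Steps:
K(w, r) = 8*w + 8*r*w (K(w, r) = 8*(w*r + w) = 8*(r*w + w) = 8*(w + r*w) = 8*w + 8*r*w)
G(q, f) = 8*f*(1 + f)
G(-3, 3)**2 = (8*3*(1 + 3))**2 = (8*3*4)**2 = 96**2 = 9216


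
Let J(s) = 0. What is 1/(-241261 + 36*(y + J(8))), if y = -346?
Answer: -1/253717 ≈ -3.9414e-6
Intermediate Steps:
1/(-241261 + 36*(y + J(8))) = 1/(-241261 + 36*(-346 + 0)) = 1/(-241261 + 36*(-346)) = 1/(-241261 - 12456) = 1/(-253717) = -1/253717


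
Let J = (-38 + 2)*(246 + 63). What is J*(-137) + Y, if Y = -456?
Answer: 1523532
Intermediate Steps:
J = -11124 (J = -36*309 = -11124)
J*(-137) + Y = -11124*(-137) - 456 = 1523988 - 456 = 1523532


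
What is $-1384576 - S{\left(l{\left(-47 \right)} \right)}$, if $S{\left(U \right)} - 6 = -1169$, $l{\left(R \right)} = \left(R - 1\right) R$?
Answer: $-1383413$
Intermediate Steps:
$l{\left(R \right)} = R \left(-1 + R\right)$ ($l{\left(R \right)} = \left(-1 + R\right) R = R \left(-1 + R\right)$)
$S{\left(U \right)} = -1163$ ($S{\left(U \right)} = 6 - 1169 = -1163$)
$-1384576 - S{\left(l{\left(-47 \right)} \right)} = -1384576 - -1163 = -1384576 + 1163 = -1383413$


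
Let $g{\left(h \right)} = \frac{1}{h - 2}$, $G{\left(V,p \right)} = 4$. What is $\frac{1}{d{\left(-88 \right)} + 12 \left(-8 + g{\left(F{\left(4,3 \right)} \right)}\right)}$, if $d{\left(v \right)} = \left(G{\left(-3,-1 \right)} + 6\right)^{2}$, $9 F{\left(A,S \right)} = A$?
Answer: $- \frac{7}{26} \approx -0.26923$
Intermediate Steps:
$F{\left(A,S \right)} = \frac{A}{9}$
$d{\left(v \right)} = 100$ ($d{\left(v \right)} = \left(4 + 6\right)^{2} = 10^{2} = 100$)
$g{\left(h \right)} = \frac{1}{-2 + h}$
$\frac{1}{d{\left(-88 \right)} + 12 \left(-8 + g{\left(F{\left(4,3 \right)} \right)}\right)} = \frac{1}{100 + 12 \left(-8 + \frac{1}{-2 + \frac{1}{9} \cdot 4}\right)} = \frac{1}{100 + 12 \left(-8 + \frac{1}{-2 + \frac{4}{9}}\right)} = \frac{1}{100 + 12 \left(-8 + \frac{1}{- \frac{14}{9}}\right)} = \frac{1}{100 + 12 \left(-8 - \frac{9}{14}\right)} = \frac{1}{100 + 12 \left(- \frac{121}{14}\right)} = \frac{1}{100 - \frac{726}{7}} = \frac{1}{- \frac{26}{7}} = - \frac{7}{26}$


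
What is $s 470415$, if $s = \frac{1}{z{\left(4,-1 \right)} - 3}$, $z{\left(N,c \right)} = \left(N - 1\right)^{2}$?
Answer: $\frac{156805}{2} \approx 78403.0$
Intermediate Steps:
$z{\left(N,c \right)} = \left(-1 + N\right)^{2}$
$s = \frac{1}{6}$ ($s = \frac{1}{\left(-1 + 4\right)^{2} - 3} = \frac{1}{3^{2} - 3} = \frac{1}{9 - 3} = \frac{1}{6} \approx 0.16667$)
$s 470415 = \frac{1}{6} \cdot 470415 = \frac{156805}{2}$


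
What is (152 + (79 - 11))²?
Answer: 48400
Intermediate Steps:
(152 + (79 - 11))² = (152 + 68)² = 220² = 48400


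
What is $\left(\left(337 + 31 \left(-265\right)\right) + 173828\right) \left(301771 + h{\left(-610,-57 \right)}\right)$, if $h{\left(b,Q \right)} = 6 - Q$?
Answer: $50089352300$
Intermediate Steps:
$\left(\left(337 + 31 \left(-265\right)\right) + 173828\right) \left(301771 + h{\left(-610,-57 \right)}\right) = \left(\left(337 + 31 \left(-265\right)\right) + 173828\right) \left(301771 + \left(6 - -57\right)\right) = \left(\left(337 - 8215\right) + 173828\right) \left(301771 + \left(6 + 57\right)\right) = \left(-7878 + 173828\right) \left(301771 + 63\right) = 165950 \cdot 301834 = 50089352300$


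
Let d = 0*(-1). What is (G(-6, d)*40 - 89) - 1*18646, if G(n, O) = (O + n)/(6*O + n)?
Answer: -18695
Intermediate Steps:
d = 0
G(n, O) = (O + n)/(n + 6*O)
(G(-6, d)*40 - 89) - 1*18646 = (((0 - 6)/(-6 + 6*0))*40 - 89) - 1*18646 = ((-6/(-6 + 0))*40 - 89) - 18646 = ((-6/(-6))*40 - 89) - 18646 = (-⅙*(-6)*40 - 89) - 18646 = (1*40 - 89) - 18646 = (40 - 89) - 18646 = -49 - 18646 = -18695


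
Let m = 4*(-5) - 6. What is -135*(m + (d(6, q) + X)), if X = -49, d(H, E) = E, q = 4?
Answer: 9585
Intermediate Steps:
m = -26 (m = -20 - 6 = -26)
-135*(m + (d(6, q) + X)) = -135*(-26 + (4 - 49)) = -135*(-26 - 45) = -135*(-71) = 9585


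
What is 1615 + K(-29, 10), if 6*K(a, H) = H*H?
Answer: 4895/3 ≈ 1631.7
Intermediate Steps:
K(a, H) = H²/6 (K(a, H) = (H*H)/6 = H²/6)
1615 + K(-29, 10) = 1615 + (⅙)*10² = 1615 + (⅙)*100 = 1615 + 50/3 = 4895/3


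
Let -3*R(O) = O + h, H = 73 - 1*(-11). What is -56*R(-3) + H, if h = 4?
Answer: 308/3 ≈ 102.67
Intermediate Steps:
H = 84 (H = 73 + 11 = 84)
R(O) = -4/3 - O/3 (R(O) = -(O + 4)/3 = -(4 + O)/3 = -4/3 - O/3)
-56*R(-3) + H = -56*(-4/3 - 1/3*(-3)) + 84 = -56*(-4/3 + 1) + 84 = -56*(-1/3) + 84 = 56/3 + 84 = 308/3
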